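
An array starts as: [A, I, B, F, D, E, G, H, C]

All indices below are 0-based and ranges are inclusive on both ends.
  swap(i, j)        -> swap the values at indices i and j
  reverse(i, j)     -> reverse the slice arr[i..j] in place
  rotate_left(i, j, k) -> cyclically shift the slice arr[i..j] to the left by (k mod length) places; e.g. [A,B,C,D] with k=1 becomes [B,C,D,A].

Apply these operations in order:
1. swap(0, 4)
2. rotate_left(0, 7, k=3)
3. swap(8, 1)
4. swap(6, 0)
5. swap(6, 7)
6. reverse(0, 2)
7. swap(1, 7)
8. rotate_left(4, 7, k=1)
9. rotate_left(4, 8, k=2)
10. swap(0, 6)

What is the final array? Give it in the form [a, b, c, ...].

After 1 (swap(0, 4)): [D, I, B, F, A, E, G, H, C]
After 2 (rotate_left(0, 7, k=3)): [F, A, E, G, H, D, I, B, C]
After 3 (swap(8, 1)): [F, C, E, G, H, D, I, B, A]
After 4 (swap(6, 0)): [I, C, E, G, H, D, F, B, A]
After 5 (swap(6, 7)): [I, C, E, G, H, D, B, F, A]
After 6 (reverse(0, 2)): [E, C, I, G, H, D, B, F, A]
After 7 (swap(1, 7)): [E, F, I, G, H, D, B, C, A]
After 8 (rotate_left(4, 7, k=1)): [E, F, I, G, D, B, C, H, A]
After 9 (rotate_left(4, 8, k=2)): [E, F, I, G, C, H, A, D, B]
After 10 (swap(0, 6)): [A, F, I, G, C, H, E, D, B]

Answer: [A, F, I, G, C, H, E, D, B]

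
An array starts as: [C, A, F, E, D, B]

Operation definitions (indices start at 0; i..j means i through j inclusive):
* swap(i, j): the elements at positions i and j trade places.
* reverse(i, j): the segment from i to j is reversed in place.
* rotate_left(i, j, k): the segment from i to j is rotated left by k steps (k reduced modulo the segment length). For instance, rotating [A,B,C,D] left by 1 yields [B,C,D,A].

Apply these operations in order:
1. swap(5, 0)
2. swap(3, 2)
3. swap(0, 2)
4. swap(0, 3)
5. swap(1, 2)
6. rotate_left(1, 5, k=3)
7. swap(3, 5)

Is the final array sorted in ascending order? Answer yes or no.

After 1 (swap(5, 0)): [B, A, F, E, D, C]
After 2 (swap(3, 2)): [B, A, E, F, D, C]
After 3 (swap(0, 2)): [E, A, B, F, D, C]
After 4 (swap(0, 3)): [F, A, B, E, D, C]
After 5 (swap(1, 2)): [F, B, A, E, D, C]
After 6 (rotate_left(1, 5, k=3)): [F, D, C, B, A, E]
After 7 (swap(3, 5)): [F, D, C, E, A, B]

Answer: no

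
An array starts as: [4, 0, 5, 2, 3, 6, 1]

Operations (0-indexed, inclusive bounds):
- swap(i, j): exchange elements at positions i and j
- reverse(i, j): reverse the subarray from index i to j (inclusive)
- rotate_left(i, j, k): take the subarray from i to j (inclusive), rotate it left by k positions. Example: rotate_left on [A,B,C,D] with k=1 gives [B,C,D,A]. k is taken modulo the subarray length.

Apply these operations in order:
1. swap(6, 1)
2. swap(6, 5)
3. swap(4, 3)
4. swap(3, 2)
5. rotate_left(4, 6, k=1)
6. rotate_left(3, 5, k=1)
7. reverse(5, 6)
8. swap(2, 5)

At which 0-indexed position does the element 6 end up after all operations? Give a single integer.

After 1 (swap(6, 1)): [4, 1, 5, 2, 3, 6, 0]
After 2 (swap(6, 5)): [4, 1, 5, 2, 3, 0, 6]
After 3 (swap(4, 3)): [4, 1, 5, 3, 2, 0, 6]
After 4 (swap(3, 2)): [4, 1, 3, 5, 2, 0, 6]
After 5 (rotate_left(4, 6, k=1)): [4, 1, 3, 5, 0, 6, 2]
After 6 (rotate_left(3, 5, k=1)): [4, 1, 3, 0, 6, 5, 2]
After 7 (reverse(5, 6)): [4, 1, 3, 0, 6, 2, 5]
After 8 (swap(2, 5)): [4, 1, 2, 0, 6, 3, 5]

Answer: 4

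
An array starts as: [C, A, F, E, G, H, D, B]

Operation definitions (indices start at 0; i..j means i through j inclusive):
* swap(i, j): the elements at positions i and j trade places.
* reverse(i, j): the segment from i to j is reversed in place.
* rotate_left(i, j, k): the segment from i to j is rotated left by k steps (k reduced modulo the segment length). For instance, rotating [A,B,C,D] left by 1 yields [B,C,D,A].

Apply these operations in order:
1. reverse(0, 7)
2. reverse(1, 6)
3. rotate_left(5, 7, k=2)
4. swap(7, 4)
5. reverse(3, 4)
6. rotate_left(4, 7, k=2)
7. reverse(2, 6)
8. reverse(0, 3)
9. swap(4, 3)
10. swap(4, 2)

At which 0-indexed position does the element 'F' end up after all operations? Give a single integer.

Answer: 6

Derivation:
After 1 (reverse(0, 7)): [B, D, H, G, E, F, A, C]
After 2 (reverse(1, 6)): [B, A, F, E, G, H, D, C]
After 3 (rotate_left(5, 7, k=2)): [B, A, F, E, G, C, H, D]
After 4 (swap(7, 4)): [B, A, F, E, D, C, H, G]
After 5 (reverse(3, 4)): [B, A, F, D, E, C, H, G]
After 6 (rotate_left(4, 7, k=2)): [B, A, F, D, H, G, E, C]
After 7 (reverse(2, 6)): [B, A, E, G, H, D, F, C]
After 8 (reverse(0, 3)): [G, E, A, B, H, D, F, C]
After 9 (swap(4, 3)): [G, E, A, H, B, D, F, C]
After 10 (swap(4, 2)): [G, E, B, H, A, D, F, C]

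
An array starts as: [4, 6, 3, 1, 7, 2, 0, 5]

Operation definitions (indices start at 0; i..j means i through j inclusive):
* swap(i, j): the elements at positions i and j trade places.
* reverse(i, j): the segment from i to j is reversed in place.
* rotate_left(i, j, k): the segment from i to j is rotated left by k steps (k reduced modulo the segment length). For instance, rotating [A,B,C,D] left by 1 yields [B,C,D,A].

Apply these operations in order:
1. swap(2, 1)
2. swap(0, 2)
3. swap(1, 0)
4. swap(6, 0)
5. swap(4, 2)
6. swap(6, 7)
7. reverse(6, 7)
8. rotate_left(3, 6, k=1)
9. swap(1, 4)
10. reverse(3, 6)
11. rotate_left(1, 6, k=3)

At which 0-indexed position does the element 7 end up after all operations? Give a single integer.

Answer: 5

Derivation:
After 1 (swap(2, 1)): [4, 3, 6, 1, 7, 2, 0, 5]
After 2 (swap(0, 2)): [6, 3, 4, 1, 7, 2, 0, 5]
After 3 (swap(1, 0)): [3, 6, 4, 1, 7, 2, 0, 5]
After 4 (swap(6, 0)): [0, 6, 4, 1, 7, 2, 3, 5]
After 5 (swap(4, 2)): [0, 6, 7, 1, 4, 2, 3, 5]
After 6 (swap(6, 7)): [0, 6, 7, 1, 4, 2, 5, 3]
After 7 (reverse(6, 7)): [0, 6, 7, 1, 4, 2, 3, 5]
After 8 (rotate_left(3, 6, k=1)): [0, 6, 7, 4, 2, 3, 1, 5]
After 9 (swap(1, 4)): [0, 2, 7, 4, 6, 3, 1, 5]
After 10 (reverse(3, 6)): [0, 2, 7, 1, 3, 6, 4, 5]
After 11 (rotate_left(1, 6, k=3)): [0, 3, 6, 4, 2, 7, 1, 5]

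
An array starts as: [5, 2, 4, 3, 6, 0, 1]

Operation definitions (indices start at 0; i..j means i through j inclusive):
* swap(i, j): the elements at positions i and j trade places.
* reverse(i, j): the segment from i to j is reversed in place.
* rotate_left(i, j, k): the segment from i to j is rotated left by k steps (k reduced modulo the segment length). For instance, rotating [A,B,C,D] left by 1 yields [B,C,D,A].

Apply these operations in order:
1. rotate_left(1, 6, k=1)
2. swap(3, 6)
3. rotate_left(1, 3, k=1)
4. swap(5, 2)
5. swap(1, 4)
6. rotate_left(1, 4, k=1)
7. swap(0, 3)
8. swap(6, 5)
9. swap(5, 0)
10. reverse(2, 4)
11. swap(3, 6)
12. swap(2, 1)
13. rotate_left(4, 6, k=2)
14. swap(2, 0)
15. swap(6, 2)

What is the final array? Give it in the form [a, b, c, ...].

After 1 (rotate_left(1, 6, k=1)): [5, 4, 3, 6, 0, 1, 2]
After 2 (swap(3, 6)): [5, 4, 3, 2, 0, 1, 6]
After 3 (rotate_left(1, 3, k=1)): [5, 3, 2, 4, 0, 1, 6]
After 4 (swap(5, 2)): [5, 3, 1, 4, 0, 2, 6]
After 5 (swap(1, 4)): [5, 0, 1, 4, 3, 2, 6]
After 6 (rotate_left(1, 4, k=1)): [5, 1, 4, 3, 0, 2, 6]
After 7 (swap(0, 3)): [3, 1, 4, 5, 0, 2, 6]
After 8 (swap(6, 5)): [3, 1, 4, 5, 0, 6, 2]
After 9 (swap(5, 0)): [6, 1, 4, 5, 0, 3, 2]
After 10 (reverse(2, 4)): [6, 1, 0, 5, 4, 3, 2]
After 11 (swap(3, 6)): [6, 1, 0, 2, 4, 3, 5]
After 12 (swap(2, 1)): [6, 0, 1, 2, 4, 3, 5]
After 13 (rotate_left(4, 6, k=2)): [6, 0, 1, 2, 5, 4, 3]
After 14 (swap(2, 0)): [1, 0, 6, 2, 5, 4, 3]
After 15 (swap(6, 2)): [1, 0, 3, 2, 5, 4, 6]

Answer: [1, 0, 3, 2, 5, 4, 6]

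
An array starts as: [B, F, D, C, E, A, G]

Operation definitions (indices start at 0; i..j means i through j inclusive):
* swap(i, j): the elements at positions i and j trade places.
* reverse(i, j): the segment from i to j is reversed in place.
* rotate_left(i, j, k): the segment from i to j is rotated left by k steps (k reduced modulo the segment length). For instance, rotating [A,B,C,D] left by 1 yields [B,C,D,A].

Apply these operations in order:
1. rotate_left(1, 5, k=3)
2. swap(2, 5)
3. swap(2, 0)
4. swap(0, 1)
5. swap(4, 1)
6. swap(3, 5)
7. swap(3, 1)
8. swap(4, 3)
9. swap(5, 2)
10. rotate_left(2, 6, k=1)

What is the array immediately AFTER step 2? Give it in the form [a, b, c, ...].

After 1 (rotate_left(1, 5, k=3)): [B, E, A, F, D, C, G]
After 2 (swap(2, 5)): [B, E, C, F, D, A, G]

Answer: [B, E, C, F, D, A, G]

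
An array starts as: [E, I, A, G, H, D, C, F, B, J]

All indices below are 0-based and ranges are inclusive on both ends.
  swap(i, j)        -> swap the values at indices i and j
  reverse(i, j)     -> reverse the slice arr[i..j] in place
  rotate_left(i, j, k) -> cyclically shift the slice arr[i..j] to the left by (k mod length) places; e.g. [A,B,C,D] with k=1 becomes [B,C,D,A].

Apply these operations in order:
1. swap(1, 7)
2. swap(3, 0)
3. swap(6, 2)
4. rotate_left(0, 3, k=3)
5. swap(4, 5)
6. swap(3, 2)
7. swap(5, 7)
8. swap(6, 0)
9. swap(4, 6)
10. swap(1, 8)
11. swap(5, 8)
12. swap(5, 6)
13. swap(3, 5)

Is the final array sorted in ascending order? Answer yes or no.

Answer: yes

Derivation:
After 1 (swap(1, 7)): [E, F, A, G, H, D, C, I, B, J]
After 2 (swap(3, 0)): [G, F, A, E, H, D, C, I, B, J]
After 3 (swap(6, 2)): [G, F, C, E, H, D, A, I, B, J]
After 4 (rotate_left(0, 3, k=3)): [E, G, F, C, H, D, A, I, B, J]
After 5 (swap(4, 5)): [E, G, F, C, D, H, A, I, B, J]
After 6 (swap(3, 2)): [E, G, C, F, D, H, A, I, B, J]
After 7 (swap(5, 7)): [E, G, C, F, D, I, A, H, B, J]
After 8 (swap(6, 0)): [A, G, C, F, D, I, E, H, B, J]
After 9 (swap(4, 6)): [A, G, C, F, E, I, D, H, B, J]
After 10 (swap(1, 8)): [A, B, C, F, E, I, D, H, G, J]
After 11 (swap(5, 8)): [A, B, C, F, E, G, D, H, I, J]
After 12 (swap(5, 6)): [A, B, C, F, E, D, G, H, I, J]
After 13 (swap(3, 5)): [A, B, C, D, E, F, G, H, I, J]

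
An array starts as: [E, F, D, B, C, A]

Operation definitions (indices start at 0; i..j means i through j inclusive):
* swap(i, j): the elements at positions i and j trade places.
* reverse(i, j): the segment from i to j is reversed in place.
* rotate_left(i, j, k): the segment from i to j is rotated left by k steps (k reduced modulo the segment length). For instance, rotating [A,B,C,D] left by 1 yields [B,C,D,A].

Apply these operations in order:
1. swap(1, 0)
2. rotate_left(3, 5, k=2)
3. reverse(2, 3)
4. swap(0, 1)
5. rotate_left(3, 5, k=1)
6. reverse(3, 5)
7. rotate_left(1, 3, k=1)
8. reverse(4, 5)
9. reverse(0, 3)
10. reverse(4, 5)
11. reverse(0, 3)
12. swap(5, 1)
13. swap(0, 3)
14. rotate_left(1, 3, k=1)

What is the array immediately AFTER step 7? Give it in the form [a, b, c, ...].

Answer: [E, A, D, F, C, B]

Derivation:
After 1 (swap(1, 0)): [F, E, D, B, C, A]
After 2 (rotate_left(3, 5, k=2)): [F, E, D, A, B, C]
After 3 (reverse(2, 3)): [F, E, A, D, B, C]
After 4 (swap(0, 1)): [E, F, A, D, B, C]
After 5 (rotate_left(3, 5, k=1)): [E, F, A, B, C, D]
After 6 (reverse(3, 5)): [E, F, A, D, C, B]
After 7 (rotate_left(1, 3, k=1)): [E, A, D, F, C, B]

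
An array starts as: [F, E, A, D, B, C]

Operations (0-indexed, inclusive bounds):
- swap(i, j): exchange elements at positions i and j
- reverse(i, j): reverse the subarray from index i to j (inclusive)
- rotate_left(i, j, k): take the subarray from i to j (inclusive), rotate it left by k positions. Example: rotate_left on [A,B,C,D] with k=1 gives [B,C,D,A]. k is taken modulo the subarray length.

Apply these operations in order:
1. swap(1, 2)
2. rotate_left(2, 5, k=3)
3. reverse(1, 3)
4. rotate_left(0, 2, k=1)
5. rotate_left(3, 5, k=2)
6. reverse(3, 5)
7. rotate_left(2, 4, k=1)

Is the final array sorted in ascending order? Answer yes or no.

After 1 (swap(1, 2)): [F, A, E, D, B, C]
After 2 (rotate_left(2, 5, k=3)): [F, A, C, E, D, B]
After 3 (reverse(1, 3)): [F, E, C, A, D, B]
After 4 (rotate_left(0, 2, k=1)): [E, C, F, A, D, B]
After 5 (rotate_left(3, 5, k=2)): [E, C, F, B, A, D]
After 6 (reverse(3, 5)): [E, C, F, D, A, B]
After 7 (rotate_left(2, 4, k=1)): [E, C, D, A, F, B]

Answer: no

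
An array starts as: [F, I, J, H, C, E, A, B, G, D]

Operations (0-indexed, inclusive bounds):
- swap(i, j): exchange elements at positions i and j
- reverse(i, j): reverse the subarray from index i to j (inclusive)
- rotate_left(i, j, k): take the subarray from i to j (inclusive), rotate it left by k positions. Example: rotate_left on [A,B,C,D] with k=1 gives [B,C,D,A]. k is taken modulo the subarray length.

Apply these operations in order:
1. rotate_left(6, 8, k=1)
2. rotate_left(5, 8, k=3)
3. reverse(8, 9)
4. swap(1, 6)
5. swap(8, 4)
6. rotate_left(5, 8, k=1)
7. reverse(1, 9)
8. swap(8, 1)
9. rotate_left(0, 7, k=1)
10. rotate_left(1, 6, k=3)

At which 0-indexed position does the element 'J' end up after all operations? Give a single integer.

Answer: 0

Derivation:
After 1 (rotate_left(6, 8, k=1)): [F, I, J, H, C, E, B, G, A, D]
After 2 (rotate_left(5, 8, k=3)): [F, I, J, H, C, A, E, B, G, D]
After 3 (reverse(8, 9)): [F, I, J, H, C, A, E, B, D, G]
After 4 (swap(1, 6)): [F, E, J, H, C, A, I, B, D, G]
After 5 (swap(8, 4)): [F, E, J, H, D, A, I, B, C, G]
After 6 (rotate_left(5, 8, k=1)): [F, E, J, H, D, I, B, C, A, G]
After 7 (reverse(1, 9)): [F, G, A, C, B, I, D, H, J, E]
After 8 (swap(8, 1)): [F, J, A, C, B, I, D, H, G, E]
After 9 (rotate_left(0, 7, k=1)): [J, A, C, B, I, D, H, F, G, E]
After 10 (rotate_left(1, 6, k=3)): [J, I, D, H, A, C, B, F, G, E]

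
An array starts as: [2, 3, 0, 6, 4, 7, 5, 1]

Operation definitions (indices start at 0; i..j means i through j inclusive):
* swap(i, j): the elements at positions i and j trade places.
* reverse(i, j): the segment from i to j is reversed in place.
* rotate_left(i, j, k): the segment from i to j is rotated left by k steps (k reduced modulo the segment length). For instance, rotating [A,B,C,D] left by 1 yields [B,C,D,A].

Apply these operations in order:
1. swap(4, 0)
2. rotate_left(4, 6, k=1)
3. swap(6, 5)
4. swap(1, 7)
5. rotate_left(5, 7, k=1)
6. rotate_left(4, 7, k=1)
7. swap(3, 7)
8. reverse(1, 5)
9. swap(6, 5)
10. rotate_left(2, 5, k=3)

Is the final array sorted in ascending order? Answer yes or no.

Answer: no

Derivation:
After 1 (swap(4, 0)): [4, 3, 0, 6, 2, 7, 5, 1]
After 2 (rotate_left(4, 6, k=1)): [4, 3, 0, 6, 7, 5, 2, 1]
After 3 (swap(6, 5)): [4, 3, 0, 6, 7, 2, 5, 1]
After 4 (swap(1, 7)): [4, 1, 0, 6, 7, 2, 5, 3]
After 5 (rotate_left(5, 7, k=1)): [4, 1, 0, 6, 7, 5, 3, 2]
After 6 (rotate_left(4, 7, k=1)): [4, 1, 0, 6, 5, 3, 2, 7]
After 7 (swap(3, 7)): [4, 1, 0, 7, 5, 3, 2, 6]
After 8 (reverse(1, 5)): [4, 3, 5, 7, 0, 1, 2, 6]
After 9 (swap(6, 5)): [4, 3, 5, 7, 0, 2, 1, 6]
After 10 (rotate_left(2, 5, k=3)): [4, 3, 2, 5, 7, 0, 1, 6]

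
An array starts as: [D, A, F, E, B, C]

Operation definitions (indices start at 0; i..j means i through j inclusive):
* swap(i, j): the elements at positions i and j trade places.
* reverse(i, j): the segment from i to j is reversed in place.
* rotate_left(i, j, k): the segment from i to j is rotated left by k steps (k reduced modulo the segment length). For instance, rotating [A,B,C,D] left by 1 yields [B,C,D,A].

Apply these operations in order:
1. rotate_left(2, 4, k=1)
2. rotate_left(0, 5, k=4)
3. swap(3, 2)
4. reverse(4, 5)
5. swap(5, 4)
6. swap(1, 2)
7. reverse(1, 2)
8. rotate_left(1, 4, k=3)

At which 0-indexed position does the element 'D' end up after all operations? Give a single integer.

Answer: 4

Derivation:
After 1 (rotate_left(2, 4, k=1)): [D, A, E, B, F, C]
After 2 (rotate_left(0, 5, k=4)): [F, C, D, A, E, B]
After 3 (swap(3, 2)): [F, C, A, D, E, B]
After 4 (reverse(4, 5)): [F, C, A, D, B, E]
After 5 (swap(5, 4)): [F, C, A, D, E, B]
After 6 (swap(1, 2)): [F, A, C, D, E, B]
After 7 (reverse(1, 2)): [F, C, A, D, E, B]
After 8 (rotate_left(1, 4, k=3)): [F, E, C, A, D, B]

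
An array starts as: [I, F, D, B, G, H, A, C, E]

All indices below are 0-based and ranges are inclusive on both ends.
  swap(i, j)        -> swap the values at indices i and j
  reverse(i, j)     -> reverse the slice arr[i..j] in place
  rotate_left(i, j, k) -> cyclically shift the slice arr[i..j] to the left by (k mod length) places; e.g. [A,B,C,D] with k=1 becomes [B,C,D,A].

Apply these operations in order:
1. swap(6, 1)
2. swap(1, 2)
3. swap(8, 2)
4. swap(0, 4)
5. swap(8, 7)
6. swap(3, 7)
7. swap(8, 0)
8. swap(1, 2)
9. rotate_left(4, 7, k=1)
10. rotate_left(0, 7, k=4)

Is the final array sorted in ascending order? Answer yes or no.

After 1 (swap(6, 1)): [I, A, D, B, G, H, F, C, E]
After 2 (swap(1, 2)): [I, D, A, B, G, H, F, C, E]
After 3 (swap(8, 2)): [I, D, E, B, G, H, F, C, A]
After 4 (swap(0, 4)): [G, D, E, B, I, H, F, C, A]
After 5 (swap(8, 7)): [G, D, E, B, I, H, F, A, C]
After 6 (swap(3, 7)): [G, D, E, A, I, H, F, B, C]
After 7 (swap(8, 0)): [C, D, E, A, I, H, F, B, G]
After 8 (swap(1, 2)): [C, E, D, A, I, H, F, B, G]
After 9 (rotate_left(4, 7, k=1)): [C, E, D, A, H, F, B, I, G]
After 10 (rotate_left(0, 7, k=4)): [H, F, B, I, C, E, D, A, G]

Answer: no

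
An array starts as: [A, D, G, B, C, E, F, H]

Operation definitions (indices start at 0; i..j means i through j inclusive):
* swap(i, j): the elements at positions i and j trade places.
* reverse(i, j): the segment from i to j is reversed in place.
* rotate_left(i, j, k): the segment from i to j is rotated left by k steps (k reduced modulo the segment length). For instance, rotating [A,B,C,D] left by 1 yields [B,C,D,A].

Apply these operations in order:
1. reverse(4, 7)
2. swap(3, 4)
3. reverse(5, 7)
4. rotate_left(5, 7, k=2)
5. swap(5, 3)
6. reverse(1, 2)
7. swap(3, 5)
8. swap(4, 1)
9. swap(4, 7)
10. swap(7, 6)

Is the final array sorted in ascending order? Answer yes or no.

After 1 (reverse(4, 7)): [A, D, G, B, H, F, E, C]
After 2 (swap(3, 4)): [A, D, G, H, B, F, E, C]
After 3 (reverse(5, 7)): [A, D, G, H, B, C, E, F]
After 4 (rotate_left(5, 7, k=2)): [A, D, G, H, B, F, C, E]
After 5 (swap(5, 3)): [A, D, G, F, B, H, C, E]
After 6 (reverse(1, 2)): [A, G, D, F, B, H, C, E]
After 7 (swap(3, 5)): [A, G, D, H, B, F, C, E]
After 8 (swap(4, 1)): [A, B, D, H, G, F, C, E]
After 9 (swap(4, 7)): [A, B, D, H, E, F, C, G]
After 10 (swap(7, 6)): [A, B, D, H, E, F, G, C]

Answer: no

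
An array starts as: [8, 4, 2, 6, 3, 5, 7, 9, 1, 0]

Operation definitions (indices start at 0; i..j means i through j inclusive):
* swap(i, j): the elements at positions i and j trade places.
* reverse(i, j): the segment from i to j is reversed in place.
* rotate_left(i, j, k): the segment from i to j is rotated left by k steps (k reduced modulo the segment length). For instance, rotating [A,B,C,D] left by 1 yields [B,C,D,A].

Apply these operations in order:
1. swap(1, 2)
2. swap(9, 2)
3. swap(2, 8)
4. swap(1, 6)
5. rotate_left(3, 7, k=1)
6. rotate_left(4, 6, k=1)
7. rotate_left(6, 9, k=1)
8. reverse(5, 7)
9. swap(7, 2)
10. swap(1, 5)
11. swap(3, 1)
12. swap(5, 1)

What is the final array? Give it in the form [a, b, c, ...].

Answer: [8, 7, 9, 0, 2, 3, 6, 1, 4, 5]

Derivation:
After 1 (swap(1, 2)): [8, 2, 4, 6, 3, 5, 7, 9, 1, 0]
After 2 (swap(9, 2)): [8, 2, 0, 6, 3, 5, 7, 9, 1, 4]
After 3 (swap(2, 8)): [8, 2, 1, 6, 3, 5, 7, 9, 0, 4]
After 4 (swap(1, 6)): [8, 7, 1, 6, 3, 5, 2, 9, 0, 4]
After 5 (rotate_left(3, 7, k=1)): [8, 7, 1, 3, 5, 2, 9, 6, 0, 4]
After 6 (rotate_left(4, 6, k=1)): [8, 7, 1, 3, 2, 9, 5, 6, 0, 4]
After 7 (rotate_left(6, 9, k=1)): [8, 7, 1, 3, 2, 9, 6, 0, 4, 5]
After 8 (reverse(5, 7)): [8, 7, 1, 3, 2, 0, 6, 9, 4, 5]
After 9 (swap(7, 2)): [8, 7, 9, 3, 2, 0, 6, 1, 4, 5]
After 10 (swap(1, 5)): [8, 0, 9, 3, 2, 7, 6, 1, 4, 5]
After 11 (swap(3, 1)): [8, 3, 9, 0, 2, 7, 6, 1, 4, 5]
After 12 (swap(5, 1)): [8, 7, 9, 0, 2, 3, 6, 1, 4, 5]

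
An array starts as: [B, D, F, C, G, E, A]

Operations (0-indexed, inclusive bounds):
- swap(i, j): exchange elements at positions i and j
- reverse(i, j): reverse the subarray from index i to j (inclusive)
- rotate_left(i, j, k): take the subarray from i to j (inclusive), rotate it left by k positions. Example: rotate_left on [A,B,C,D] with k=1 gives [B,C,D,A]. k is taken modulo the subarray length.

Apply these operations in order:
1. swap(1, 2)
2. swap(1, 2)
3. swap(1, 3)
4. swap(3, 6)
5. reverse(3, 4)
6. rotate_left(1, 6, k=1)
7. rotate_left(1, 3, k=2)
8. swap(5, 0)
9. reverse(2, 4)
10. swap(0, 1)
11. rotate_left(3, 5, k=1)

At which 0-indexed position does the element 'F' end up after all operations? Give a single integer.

After 1 (swap(1, 2)): [B, F, D, C, G, E, A]
After 2 (swap(1, 2)): [B, D, F, C, G, E, A]
After 3 (swap(1, 3)): [B, C, F, D, G, E, A]
After 4 (swap(3, 6)): [B, C, F, A, G, E, D]
After 5 (reverse(3, 4)): [B, C, F, G, A, E, D]
After 6 (rotate_left(1, 6, k=1)): [B, F, G, A, E, D, C]
After 7 (rotate_left(1, 3, k=2)): [B, A, F, G, E, D, C]
After 8 (swap(5, 0)): [D, A, F, G, E, B, C]
After 9 (reverse(2, 4)): [D, A, E, G, F, B, C]
After 10 (swap(0, 1)): [A, D, E, G, F, B, C]
After 11 (rotate_left(3, 5, k=1)): [A, D, E, F, B, G, C]

Answer: 3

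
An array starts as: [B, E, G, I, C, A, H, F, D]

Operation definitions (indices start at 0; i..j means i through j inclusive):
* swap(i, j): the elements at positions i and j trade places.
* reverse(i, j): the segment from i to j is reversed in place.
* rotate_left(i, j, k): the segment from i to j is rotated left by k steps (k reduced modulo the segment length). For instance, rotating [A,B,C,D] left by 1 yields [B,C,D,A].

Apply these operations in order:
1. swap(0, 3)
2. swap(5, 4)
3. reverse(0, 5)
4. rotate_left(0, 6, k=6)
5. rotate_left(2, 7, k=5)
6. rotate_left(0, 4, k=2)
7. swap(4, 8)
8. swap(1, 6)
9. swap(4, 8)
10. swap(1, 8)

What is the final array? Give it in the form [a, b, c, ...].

Answer: [F, D, B, H, C, G, A, I, E]

Derivation:
After 1 (swap(0, 3)): [I, E, G, B, C, A, H, F, D]
After 2 (swap(5, 4)): [I, E, G, B, A, C, H, F, D]
After 3 (reverse(0, 5)): [C, A, B, G, E, I, H, F, D]
After 4 (rotate_left(0, 6, k=6)): [H, C, A, B, G, E, I, F, D]
After 5 (rotate_left(2, 7, k=5)): [H, C, F, A, B, G, E, I, D]
After 6 (rotate_left(0, 4, k=2)): [F, A, B, H, C, G, E, I, D]
After 7 (swap(4, 8)): [F, A, B, H, D, G, E, I, C]
After 8 (swap(1, 6)): [F, E, B, H, D, G, A, I, C]
After 9 (swap(4, 8)): [F, E, B, H, C, G, A, I, D]
After 10 (swap(1, 8)): [F, D, B, H, C, G, A, I, E]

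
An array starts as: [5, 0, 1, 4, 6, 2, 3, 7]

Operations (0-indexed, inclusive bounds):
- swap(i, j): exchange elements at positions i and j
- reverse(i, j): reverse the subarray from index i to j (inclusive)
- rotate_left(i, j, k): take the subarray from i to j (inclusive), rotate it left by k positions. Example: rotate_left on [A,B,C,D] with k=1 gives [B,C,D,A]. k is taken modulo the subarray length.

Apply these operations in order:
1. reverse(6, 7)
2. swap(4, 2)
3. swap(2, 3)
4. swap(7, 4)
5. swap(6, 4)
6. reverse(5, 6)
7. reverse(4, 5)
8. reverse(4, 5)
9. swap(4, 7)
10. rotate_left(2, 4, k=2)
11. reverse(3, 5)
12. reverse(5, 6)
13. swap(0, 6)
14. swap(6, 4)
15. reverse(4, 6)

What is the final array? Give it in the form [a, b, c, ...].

After 1 (reverse(6, 7)): [5, 0, 1, 4, 6, 2, 7, 3]
After 2 (swap(4, 2)): [5, 0, 6, 4, 1, 2, 7, 3]
After 3 (swap(2, 3)): [5, 0, 4, 6, 1, 2, 7, 3]
After 4 (swap(7, 4)): [5, 0, 4, 6, 3, 2, 7, 1]
After 5 (swap(6, 4)): [5, 0, 4, 6, 7, 2, 3, 1]
After 6 (reverse(5, 6)): [5, 0, 4, 6, 7, 3, 2, 1]
After 7 (reverse(4, 5)): [5, 0, 4, 6, 3, 7, 2, 1]
After 8 (reverse(4, 5)): [5, 0, 4, 6, 7, 3, 2, 1]
After 9 (swap(4, 7)): [5, 0, 4, 6, 1, 3, 2, 7]
After 10 (rotate_left(2, 4, k=2)): [5, 0, 1, 4, 6, 3, 2, 7]
After 11 (reverse(3, 5)): [5, 0, 1, 3, 6, 4, 2, 7]
After 12 (reverse(5, 6)): [5, 0, 1, 3, 6, 2, 4, 7]
After 13 (swap(0, 6)): [4, 0, 1, 3, 6, 2, 5, 7]
After 14 (swap(6, 4)): [4, 0, 1, 3, 5, 2, 6, 7]
After 15 (reverse(4, 6)): [4, 0, 1, 3, 6, 2, 5, 7]

Answer: [4, 0, 1, 3, 6, 2, 5, 7]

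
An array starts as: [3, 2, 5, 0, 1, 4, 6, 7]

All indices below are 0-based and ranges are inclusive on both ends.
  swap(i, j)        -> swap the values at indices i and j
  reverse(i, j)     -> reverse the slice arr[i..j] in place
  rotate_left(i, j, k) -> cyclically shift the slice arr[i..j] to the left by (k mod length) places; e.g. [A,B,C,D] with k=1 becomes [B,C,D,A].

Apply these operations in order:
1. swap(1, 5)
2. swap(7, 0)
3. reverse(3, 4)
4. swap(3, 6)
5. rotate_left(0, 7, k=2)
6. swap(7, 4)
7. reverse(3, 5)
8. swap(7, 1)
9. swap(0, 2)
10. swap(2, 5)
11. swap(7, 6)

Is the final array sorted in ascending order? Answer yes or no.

After 1 (swap(1, 5)): [3, 4, 5, 0, 1, 2, 6, 7]
After 2 (swap(7, 0)): [7, 4, 5, 0, 1, 2, 6, 3]
After 3 (reverse(3, 4)): [7, 4, 5, 1, 0, 2, 6, 3]
After 4 (swap(3, 6)): [7, 4, 5, 6, 0, 2, 1, 3]
After 5 (rotate_left(0, 7, k=2)): [5, 6, 0, 2, 1, 3, 7, 4]
After 6 (swap(7, 4)): [5, 6, 0, 2, 4, 3, 7, 1]
After 7 (reverse(3, 5)): [5, 6, 0, 3, 4, 2, 7, 1]
After 8 (swap(7, 1)): [5, 1, 0, 3, 4, 2, 7, 6]
After 9 (swap(0, 2)): [0, 1, 5, 3, 4, 2, 7, 6]
After 10 (swap(2, 5)): [0, 1, 2, 3, 4, 5, 7, 6]
After 11 (swap(7, 6)): [0, 1, 2, 3, 4, 5, 6, 7]

Answer: yes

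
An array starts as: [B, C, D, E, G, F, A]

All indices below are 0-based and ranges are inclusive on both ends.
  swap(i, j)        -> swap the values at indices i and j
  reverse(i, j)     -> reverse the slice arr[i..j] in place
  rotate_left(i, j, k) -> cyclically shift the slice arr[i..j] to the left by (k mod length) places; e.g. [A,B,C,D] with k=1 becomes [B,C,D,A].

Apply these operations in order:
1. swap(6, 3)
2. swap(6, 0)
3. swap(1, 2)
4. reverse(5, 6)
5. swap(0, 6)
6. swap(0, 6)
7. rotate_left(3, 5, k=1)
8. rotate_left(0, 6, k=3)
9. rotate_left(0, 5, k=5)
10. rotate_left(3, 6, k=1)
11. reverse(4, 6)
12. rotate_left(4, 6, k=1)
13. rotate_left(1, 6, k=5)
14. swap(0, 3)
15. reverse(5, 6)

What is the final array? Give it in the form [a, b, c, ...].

After 1 (swap(6, 3)): [B, C, D, A, G, F, E]
After 2 (swap(6, 0)): [E, C, D, A, G, F, B]
After 3 (swap(1, 2)): [E, D, C, A, G, F, B]
After 4 (reverse(5, 6)): [E, D, C, A, G, B, F]
After 5 (swap(0, 6)): [F, D, C, A, G, B, E]
After 6 (swap(0, 6)): [E, D, C, A, G, B, F]
After 7 (rotate_left(3, 5, k=1)): [E, D, C, G, B, A, F]
After 8 (rotate_left(0, 6, k=3)): [G, B, A, F, E, D, C]
After 9 (rotate_left(0, 5, k=5)): [D, G, B, A, F, E, C]
After 10 (rotate_left(3, 6, k=1)): [D, G, B, F, E, C, A]
After 11 (reverse(4, 6)): [D, G, B, F, A, C, E]
After 12 (rotate_left(4, 6, k=1)): [D, G, B, F, C, E, A]
After 13 (rotate_left(1, 6, k=5)): [D, A, G, B, F, C, E]
After 14 (swap(0, 3)): [B, A, G, D, F, C, E]
After 15 (reverse(5, 6)): [B, A, G, D, F, E, C]

Answer: [B, A, G, D, F, E, C]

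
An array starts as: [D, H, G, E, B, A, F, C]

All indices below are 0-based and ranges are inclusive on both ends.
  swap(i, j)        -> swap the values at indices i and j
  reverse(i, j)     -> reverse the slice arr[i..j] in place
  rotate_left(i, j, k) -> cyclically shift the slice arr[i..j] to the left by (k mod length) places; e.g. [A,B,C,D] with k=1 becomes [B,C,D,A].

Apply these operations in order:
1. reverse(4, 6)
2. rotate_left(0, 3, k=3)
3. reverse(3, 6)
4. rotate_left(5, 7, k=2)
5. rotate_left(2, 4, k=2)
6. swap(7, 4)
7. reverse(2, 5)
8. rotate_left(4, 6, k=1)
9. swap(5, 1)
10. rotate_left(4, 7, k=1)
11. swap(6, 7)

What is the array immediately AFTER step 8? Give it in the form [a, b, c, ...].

After 1 (reverse(4, 6)): [D, H, G, E, F, A, B, C]
After 2 (rotate_left(0, 3, k=3)): [E, D, H, G, F, A, B, C]
After 3 (reverse(3, 6)): [E, D, H, B, A, F, G, C]
After 4 (rotate_left(5, 7, k=2)): [E, D, H, B, A, C, F, G]
After 5 (rotate_left(2, 4, k=2)): [E, D, A, H, B, C, F, G]
After 6 (swap(7, 4)): [E, D, A, H, G, C, F, B]
After 7 (reverse(2, 5)): [E, D, C, G, H, A, F, B]
After 8 (rotate_left(4, 6, k=1)): [E, D, C, G, A, F, H, B]

Answer: [E, D, C, G, A, F, H, B]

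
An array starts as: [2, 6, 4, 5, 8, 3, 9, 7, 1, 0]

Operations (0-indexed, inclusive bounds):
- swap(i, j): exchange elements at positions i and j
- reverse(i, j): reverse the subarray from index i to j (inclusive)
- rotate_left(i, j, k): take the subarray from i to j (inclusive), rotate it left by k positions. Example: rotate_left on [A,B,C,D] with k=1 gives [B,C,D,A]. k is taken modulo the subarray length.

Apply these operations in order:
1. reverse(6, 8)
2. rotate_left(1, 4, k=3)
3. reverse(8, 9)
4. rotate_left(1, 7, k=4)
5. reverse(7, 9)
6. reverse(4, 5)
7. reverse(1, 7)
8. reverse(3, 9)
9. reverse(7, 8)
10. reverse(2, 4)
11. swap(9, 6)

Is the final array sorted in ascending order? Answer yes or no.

Answer: no

Derivation:
After 1 (reverse(6, 8)): [2, 6, 4, 5, 8, 3, 1, 7, 9, 0]
After 2 (rotate_left(1, 4, k=3)): [2, 8, 6, 4, 5, 3, 1, 7, 9, 0]
After 3 (reverse(8, 9)): [2, 8, 6, 4, 5, 3, 1, 7, 0, 9]
After 4 (rotate_left(1, 7, k=4)): [2, 3, 1, 7, 8, 6, 4, 5, 0, 9]
After 5 (reverse(7, 9)): [2, 3, 1, 7, 8, 6, 4, 9, 0, 5]
After 6 (reverse(4, 5)): [2, 3, 1, 7, 6, 8, 4, 9, 0, 5]
After 7 (reverse(1, 7)): [2, 9, 4, 8, 6, 7, 1, 3, 0, 5]
After 8 (reverse(3, 9)): [2, 9, 4, 5, 0, 3, 1, 7, 6, 8]
After 9 (reverse(7, 8)): [2, 9, 4, 5, 0, 3, 1, 6, 7, 8]
After 10 (reverse(2, 4)): [2, 9, 0, 5, 4, 3, 1, 6, 7, 8]
After 11 (swap(9, 6)): [2, 9, 0, 5, 4, 3, 8, 6, 7, 1]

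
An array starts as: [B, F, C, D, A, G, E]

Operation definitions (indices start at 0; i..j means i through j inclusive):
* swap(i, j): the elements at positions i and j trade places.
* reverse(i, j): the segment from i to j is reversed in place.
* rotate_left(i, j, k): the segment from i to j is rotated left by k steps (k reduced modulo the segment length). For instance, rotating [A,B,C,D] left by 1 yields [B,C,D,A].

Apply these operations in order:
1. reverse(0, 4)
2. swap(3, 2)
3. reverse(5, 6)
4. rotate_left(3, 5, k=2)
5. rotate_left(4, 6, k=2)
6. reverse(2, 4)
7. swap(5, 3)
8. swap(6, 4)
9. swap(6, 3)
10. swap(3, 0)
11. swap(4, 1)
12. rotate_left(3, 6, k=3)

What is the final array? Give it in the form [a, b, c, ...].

After 1 (reverse(0, 4)): [A, D, C, F, B, G, E]
After 2 (swap(3, 2)): [A, D, F, C, B, G, E]
After 3 (reverse(5, 6)): [A, D, F, C, B, E, G]
After 4 (rotate_left(3, 5, k=2)): [A, D, F, E, C, B, G]
After 5 (rotate_left(4, 6, k=2)): [A, D, F, E, G, C, B]
After 6 (reverse(2, 4)): [A, D, G, E, F, C, B]
After 7 (swap(5, 3)): [A, D, G, C, F, E, B]
After 8 (swap(6, 4)): [A, D, G, C, B, E, F]
After 9 (swap(6, 3)): [A, D, G, F, B, E, C]
After 10 (swap(3, 0)): [F, D, G, A, B, E, C]
After 11 (swap(4, 1)): [F, B, G, A, D, E, C]
After 12 (rotate_left(3, 6, k=3)): [F, B, G, C, A, D, E]

Answer: [F, B, G, C, A, D, E]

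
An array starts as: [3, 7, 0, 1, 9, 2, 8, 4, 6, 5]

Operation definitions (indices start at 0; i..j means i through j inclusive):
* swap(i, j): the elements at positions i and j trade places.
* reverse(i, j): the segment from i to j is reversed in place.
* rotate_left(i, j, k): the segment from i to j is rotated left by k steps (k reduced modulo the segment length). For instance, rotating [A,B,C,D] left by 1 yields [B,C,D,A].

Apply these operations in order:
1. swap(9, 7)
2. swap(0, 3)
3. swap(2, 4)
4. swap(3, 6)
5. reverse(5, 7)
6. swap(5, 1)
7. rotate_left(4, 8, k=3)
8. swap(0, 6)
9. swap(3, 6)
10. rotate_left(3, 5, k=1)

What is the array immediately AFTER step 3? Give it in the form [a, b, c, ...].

Answer: [1, 7, 9, 3, 0, 2, 8, 5, 6, 4]

Derivation:
After 1 (swap(9, 7)): [3, 7, 0, 1, 9, 2, 8, 5, 6, 4]
After 2 (swap(0, 3)): [1, 7, 0, 3, 9, 2, 8, 5, 6, 4]
After 3 (swap(2, 4)): [1, 7, 9, 3, 0, 2, 8, 5, 6, 4]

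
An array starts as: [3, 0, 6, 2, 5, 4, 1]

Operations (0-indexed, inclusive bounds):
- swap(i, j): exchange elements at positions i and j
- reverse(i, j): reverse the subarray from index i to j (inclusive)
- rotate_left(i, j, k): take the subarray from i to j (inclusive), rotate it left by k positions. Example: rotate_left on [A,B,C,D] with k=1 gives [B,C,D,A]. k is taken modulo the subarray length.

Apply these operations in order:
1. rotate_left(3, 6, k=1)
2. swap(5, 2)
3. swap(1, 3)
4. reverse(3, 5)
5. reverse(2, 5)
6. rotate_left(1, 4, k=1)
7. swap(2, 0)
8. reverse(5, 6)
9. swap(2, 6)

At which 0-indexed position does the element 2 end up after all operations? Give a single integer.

Answer: 5

Derivation:
After 1 (rotate_left(3, 6, k=1)): [3, 0, 6, 5, 4, 1, 2]
After 2 (swap(5, 2)): [3, 0, 1, 5, 4, 6, 2]
After 3 (swap(1, 3)): [3, 5, 1, 0, 4, 6, 2]
After 4 (reverse(3, 5)): [3, 5, 1, 6, 4, 0, 2]
After 5 (reverse(2, 5)): [3, 5, 0, 4, 6, 1, 2]
After 6 (rotate_left(1, 4, k=1)): [3, 0, 4, 6, 5, 1, 2]
After 7 (swap(2, 0)): [4, 0, 3, 6, 5, 1, 2]
After 8 (reverse(5, 6)): [4, 0, 3, 6, 5, 2, 1]
After 9 (swap(2, 6)): [4, 0, 1, 6, 5, 2, 3]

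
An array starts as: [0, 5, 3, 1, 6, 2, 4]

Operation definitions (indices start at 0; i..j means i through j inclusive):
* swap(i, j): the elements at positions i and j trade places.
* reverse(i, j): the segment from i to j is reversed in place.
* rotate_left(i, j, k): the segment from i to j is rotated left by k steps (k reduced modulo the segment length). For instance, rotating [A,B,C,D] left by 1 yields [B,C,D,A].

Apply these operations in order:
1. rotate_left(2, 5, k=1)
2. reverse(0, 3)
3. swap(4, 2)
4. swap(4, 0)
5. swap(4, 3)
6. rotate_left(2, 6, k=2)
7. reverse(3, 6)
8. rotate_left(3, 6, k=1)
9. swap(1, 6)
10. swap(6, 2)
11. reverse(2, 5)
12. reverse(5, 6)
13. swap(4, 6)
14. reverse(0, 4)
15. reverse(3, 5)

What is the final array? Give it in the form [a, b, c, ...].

After 1 (rotate_left(2, 5, k=1)): [0, 5, 1, 6, 2, 3, 4]
After 2 (reverse(0, 3)): [6, 1, 5, 0, 2, 3, 4]
After 3 (swap(4, 2)): [6, 1, 2, 0, 5, 3, 4]
After 4 (swap(4, 0)): [5, 1, 2, 0, 6, 3, 4]
After 5 (swap(4, 3)): [5, 1, 2, 6, 0, 3, 4]
After 6 (rotate_left(2, 6, k=2)): [5, 1, 0, 3, 4, 2, 6]
After 7 (reverse(3, 6)): [5, 1, 0, 6, 2, 4, 3]
After 8 (rotate_left(3, 6, k=1)): [5, 1, 0, 2, 4, 3, 6]
After 9 (swap(1, 6)): [5, 6, 0, 2, 4, 3, 1]
After 10 (swap(6, 2)): [5, 6, 1, 2, 4, 3, 0]
After 11 (reverse(2, 5)): [5, 6, 3, 4, 2, 1, 0]
After 12 (reverse(5, 6)): [5, 6, 3, 4, 2, 0, 1]
After 13 (swap(4, 6)): [5, 6, 3, 4, 1, 0, 2]
After 14 (reverse(0, 4)): [1, 4, 3, 6, 5, 0, 2]
After 15 (reverse(3, 5)): [1, 4, 3, 0, 5, 6, 2]

Answer: [1, 4, 3, 0, 5, 6, 2]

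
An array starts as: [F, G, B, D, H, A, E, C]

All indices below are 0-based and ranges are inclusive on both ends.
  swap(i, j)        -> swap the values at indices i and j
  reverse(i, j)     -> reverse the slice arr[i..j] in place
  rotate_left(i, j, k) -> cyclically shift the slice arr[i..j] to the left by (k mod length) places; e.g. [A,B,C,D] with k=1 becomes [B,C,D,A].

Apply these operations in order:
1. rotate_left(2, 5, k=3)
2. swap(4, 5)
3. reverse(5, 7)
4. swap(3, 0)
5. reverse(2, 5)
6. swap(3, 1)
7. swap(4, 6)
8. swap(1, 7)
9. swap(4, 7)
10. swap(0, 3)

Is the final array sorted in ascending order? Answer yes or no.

After 1 (rotate_left(2, 5, k=3)): [F, G, A, B, D, H, E, C]
After 2 (swap(4, 5)): [F, G, A, B, H, D, E, C]
After 3 (reverse(5, 7)): [F, G, A, B, H, C, E, D]
After 4 (swap(3, 0)): [B, G, A, F, H, C, E, D]
After 5 (reverse(2, 5)): [B, G, C, H, F, A, E, D]
After 6 (swap(3, 1)): [B, H, C, G, F, A, E, D]
After 7 (swap(4, 6)): [B, H, C, G, E, A, F, D]
After 8 (swap(1, 7)): [B, D, C, G, E, A, F, H]
After 9 (swap(4, 7)): [B, D, C, G, H, A, F, E]
After 10 (swap(0, 3)): [G, D, C, B, H, A, F, E]

Answer: no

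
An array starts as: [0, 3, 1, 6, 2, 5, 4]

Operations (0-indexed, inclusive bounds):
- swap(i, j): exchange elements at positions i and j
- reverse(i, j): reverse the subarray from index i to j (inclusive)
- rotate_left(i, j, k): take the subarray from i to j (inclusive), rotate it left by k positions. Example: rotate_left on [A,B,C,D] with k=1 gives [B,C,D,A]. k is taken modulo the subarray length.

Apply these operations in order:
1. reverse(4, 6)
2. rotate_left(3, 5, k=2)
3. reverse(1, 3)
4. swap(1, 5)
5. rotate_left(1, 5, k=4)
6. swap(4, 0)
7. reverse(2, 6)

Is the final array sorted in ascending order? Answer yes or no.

After 1 (reverse(4, 6)): [0, 3, 1, 6, 4, 5, 2]
After 2 (rotate_left(3, 5, k=2)): [0, 3, 1, 5, 6, 4, 2]
After 3 (reverse(1, 3)): [0, 5, 1, 3, 6, 4, 2]
After 4 (swap(1, 5)): [0, 4, 1, 3, 6, 5, 2]
After 5 (rotate_left(1, 5, k=4)): [0, 5, 4, 1, 3, 6, 2]
After 6 (swap(4, 0)): [3, 5, 4, 1, 0, 6, 2]
After 7 (reverse(2, 6)): [3, 5, 2, 6, 0, 1, 4]

Answer: no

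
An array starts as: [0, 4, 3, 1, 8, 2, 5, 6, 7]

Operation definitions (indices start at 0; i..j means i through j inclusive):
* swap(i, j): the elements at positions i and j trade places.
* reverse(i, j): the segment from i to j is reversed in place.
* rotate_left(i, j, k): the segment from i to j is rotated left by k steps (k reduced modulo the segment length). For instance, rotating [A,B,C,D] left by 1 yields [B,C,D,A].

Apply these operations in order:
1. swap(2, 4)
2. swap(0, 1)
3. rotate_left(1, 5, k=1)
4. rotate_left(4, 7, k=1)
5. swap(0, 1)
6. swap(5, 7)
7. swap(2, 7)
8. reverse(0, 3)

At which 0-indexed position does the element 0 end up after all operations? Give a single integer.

Answer: 4

Derivation:
After 1 (swap(2, 4)): [0, 4, 8, 1, 3, 2, 5, 6, 7]
After 2 (swap(0, 1)): [4, 0, 8, 1, 3, 2, 5, 6, 7]
After 3 (rotate_left(1, 5, k=1)): [4, 8, 1, 3, 2, 0, 5, 6, 7]
After 4 (rotate_left(4, 7, k=1)): [4, 8, 1, 3, 0, 5, 6, 2, 7]
After 5 (swap(0, 1)): [8, 4, 1, 3, 0, 5, 6, 2, 7]
After 6 (swap(5, 7)): [8, 4, 1, 3, 0, 2, 6, 5, 7]
After 7 (swap(2, 7)): [8, 4, 5, 3, 0, 2, 6, 1, 7]
After 8 (reverse(0, 3)): [3, 5, 4, 8, 0, 2, 6, 1, 7]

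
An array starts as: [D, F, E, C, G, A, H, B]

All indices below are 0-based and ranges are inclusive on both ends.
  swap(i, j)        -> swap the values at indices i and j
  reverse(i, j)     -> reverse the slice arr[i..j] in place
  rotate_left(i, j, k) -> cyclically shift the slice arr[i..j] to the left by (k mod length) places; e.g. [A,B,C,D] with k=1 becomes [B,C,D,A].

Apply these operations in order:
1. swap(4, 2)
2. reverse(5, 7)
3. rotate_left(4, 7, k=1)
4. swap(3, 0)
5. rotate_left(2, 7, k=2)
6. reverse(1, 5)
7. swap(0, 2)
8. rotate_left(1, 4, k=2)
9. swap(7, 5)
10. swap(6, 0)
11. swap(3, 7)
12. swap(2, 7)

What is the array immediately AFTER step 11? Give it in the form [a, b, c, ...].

After 1 (swap(4, 2)): [D, F, G, C, E, A, H, B]
After 2 (reverse(5, 7)): [D, F, G, C, E, B, H, A]
After 3 (rotate_left(4, 7, k=1)): [D, F, G, C, B, H, A, E]
After 4 (swap(3, 0)): [C, F, G, D, B, H, A, E]
After 5 (rotate_left(2, 7, k=2)): [C, F, B, H, A, E, G, D]
After 6 (reverse(1, 5)): [C, E, A, H, B, F, G, D]
After 7 (swap(0, 2)): [A, E, C, H, B, F, G, D]
After 8 (rotate_left(1, 4, k=2)): [A, H, B, E, C, F, G, D]
After 9 (swap(7, 5)): [A, H, B, E, C, D, G, F]
After 10 (swap(6, 0)): [G, H, B, E, C, D, A, F]
After 11 (swap(3, 7)): [G, H, B, F, C, D, A, E]

Answer: [G, H, B, F, C, D, A, E]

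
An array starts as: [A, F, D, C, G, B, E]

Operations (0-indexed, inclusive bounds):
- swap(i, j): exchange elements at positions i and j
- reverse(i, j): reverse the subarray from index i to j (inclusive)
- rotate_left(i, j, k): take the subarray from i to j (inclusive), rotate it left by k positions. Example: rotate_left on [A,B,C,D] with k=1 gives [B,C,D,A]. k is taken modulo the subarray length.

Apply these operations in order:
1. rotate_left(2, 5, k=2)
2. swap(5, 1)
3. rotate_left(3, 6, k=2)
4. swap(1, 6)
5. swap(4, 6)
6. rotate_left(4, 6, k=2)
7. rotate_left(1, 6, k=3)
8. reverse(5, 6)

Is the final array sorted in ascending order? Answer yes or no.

Answer: no

Derivation:
After 1 (rotate_left(2, 5, k=2)): [A, F, G, B, D, C, E]
After 2 (swap(5, 1)): [A, C, G, B, D, F, E]
After 3 (rotate_left(3, 6, k=2)): [A, C, G, F, E, B, D]
After 4 (swap(1, 6)): [A, D, G, F, E, B, C]
After 5 (swap(4, 6)): [A, D, G, F, C, B, E]
After 6 (rotate_left(4, 6, k=2)): [A, D, G, F, E, C, B]
After 7 (rotate_left(1, 6, k=3)): [A, E, C, B, D, G, F]
After 8 (reverse(5, 6)): [A, E, C, B, D, F, G]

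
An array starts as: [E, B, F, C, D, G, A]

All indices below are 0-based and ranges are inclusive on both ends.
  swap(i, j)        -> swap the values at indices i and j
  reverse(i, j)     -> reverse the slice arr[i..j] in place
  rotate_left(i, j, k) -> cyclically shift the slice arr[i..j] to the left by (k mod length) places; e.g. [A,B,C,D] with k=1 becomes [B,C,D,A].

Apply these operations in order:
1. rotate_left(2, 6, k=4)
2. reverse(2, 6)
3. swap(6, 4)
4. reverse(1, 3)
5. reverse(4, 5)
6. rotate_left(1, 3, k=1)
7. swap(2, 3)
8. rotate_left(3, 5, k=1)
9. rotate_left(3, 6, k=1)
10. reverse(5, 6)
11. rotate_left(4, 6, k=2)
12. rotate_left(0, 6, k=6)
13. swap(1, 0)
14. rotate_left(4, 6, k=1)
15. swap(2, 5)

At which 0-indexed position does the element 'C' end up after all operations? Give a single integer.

Answer: 4

Derivation:
After 1 (rotate_left(2, 6, k=4)): [E, B, A, F, C, D, G]
After 2 (reverse(2, 6)): [E, B, G, D, C, F, A]
After 3 (swap(6, 4)): [E, B, G, D, A, F, C]
After 4 (reverse(1, 3)): [E, D, G, B, A, F, C]
After 5 (reverse(4, 5)): [E, D, G, B, F, A, C]
After 6 (rotate_left(1, 3, k=1)): [E, G, B, D, F, A, C]
After 7 (swap(2, 3)): [E, G, D, B, F, A, C]
After 8 (rotate_left(3, 5, k=1)): [E, G, D, F, A, B, C]
After 9 (rotate_left(3, 6, k=1)): [E, G, D, A, B, C, F]
After 10 (reverse(5, 6)): [E, G, D, A, B, F, C]
After 11 (rotate_left(4, 6, k=2)): [E, G, D, A, C, B, F]
After 12 (rotate_left(0, 6, k=6)): [F, E, G, D, A, C, B]
After 13 (swap(1, 0)): [E, F, G, D, A, C, B]
After 14 (rotate_left(4, 6, k=1)): [E, F, G, D, C, B, A]
After 15 (swap(2, 5)): [E, F, B, D, C, G, A]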